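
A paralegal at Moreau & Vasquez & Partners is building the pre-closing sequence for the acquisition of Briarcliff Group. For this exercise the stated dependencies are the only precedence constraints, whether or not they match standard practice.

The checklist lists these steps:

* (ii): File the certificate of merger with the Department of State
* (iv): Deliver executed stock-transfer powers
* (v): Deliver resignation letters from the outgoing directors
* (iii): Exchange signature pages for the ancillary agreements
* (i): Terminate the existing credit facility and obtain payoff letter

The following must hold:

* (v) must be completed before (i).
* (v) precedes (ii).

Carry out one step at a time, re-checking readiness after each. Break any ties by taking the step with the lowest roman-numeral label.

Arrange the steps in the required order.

Nothing is required for (iii), (iv) and (v). (iii) has the earlier label → (iii) first.
(iv) and (v) are both available; (iv) has the earlier label → (iv).
(v) is the only step now ready → (v).
Now (i) and (ii) have their prerequisites met. (i) has the earlier label, so (i) next.
That leaves (ii) as the only ready step → (ii).

(iii), (iv), (v), (i), (ii)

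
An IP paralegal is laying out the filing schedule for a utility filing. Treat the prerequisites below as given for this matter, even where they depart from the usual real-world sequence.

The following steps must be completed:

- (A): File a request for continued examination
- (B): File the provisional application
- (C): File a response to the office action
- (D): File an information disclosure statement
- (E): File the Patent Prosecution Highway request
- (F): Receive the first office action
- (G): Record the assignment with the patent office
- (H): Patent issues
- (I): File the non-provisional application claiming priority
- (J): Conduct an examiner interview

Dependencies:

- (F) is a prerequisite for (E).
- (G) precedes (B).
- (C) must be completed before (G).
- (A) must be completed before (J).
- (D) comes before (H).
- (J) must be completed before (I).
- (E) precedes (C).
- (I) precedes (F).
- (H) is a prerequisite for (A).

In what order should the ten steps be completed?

Only (D) has no prerequisites, so it is first.
(H) is the only step now ready → (H).
Next only (A) has its prerequisites met → (A).
(J) needed (A), now all done → (J).
That leaves (I) as the only ready step → (I).
(F) needed (I), now all done → (F).
(E) needed (F), now all done → (E).
That leaves (C) as the only ready step → (C).
(G) needed (C), now all done → (G).
(B) needed (G), now all done → (B).

(D) (H) (A) (J) (I) (F) (E) (C) (G) (B)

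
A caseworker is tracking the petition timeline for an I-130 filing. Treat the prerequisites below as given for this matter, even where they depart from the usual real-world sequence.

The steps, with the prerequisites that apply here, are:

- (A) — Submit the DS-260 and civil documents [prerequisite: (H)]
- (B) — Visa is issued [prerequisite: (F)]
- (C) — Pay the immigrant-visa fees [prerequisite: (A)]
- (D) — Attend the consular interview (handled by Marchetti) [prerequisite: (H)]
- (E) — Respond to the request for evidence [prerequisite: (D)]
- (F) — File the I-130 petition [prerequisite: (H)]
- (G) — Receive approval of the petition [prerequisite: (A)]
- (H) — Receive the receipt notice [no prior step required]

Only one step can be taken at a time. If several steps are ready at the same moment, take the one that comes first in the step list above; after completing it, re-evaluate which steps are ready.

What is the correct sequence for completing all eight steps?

Only (H) has no prerequisites, so it is first.
Now (A), (D) and (F) have their prerequisites met. (A) is listed earlier, so (A) next.
Ready: (C), (D), (F) and (G). (C) is listed earlier → (C).
Now (D), (F) and (G) have their prerequisites met. (D) is listed earlier, so (D) next.
(E) now also ready, so the ready set is {(E), (F), (G)}; (E) is listed earlier → (E).
Ready: (F) and (G). (F) is listed earlier → (F).
(B) now also ready, so the ready set is {(B), (G)}; (B) is listed earlier → (B).
(G) needed (A), now all done → (G).

(H), (A), (C), (D), (E), (F), (B), (G)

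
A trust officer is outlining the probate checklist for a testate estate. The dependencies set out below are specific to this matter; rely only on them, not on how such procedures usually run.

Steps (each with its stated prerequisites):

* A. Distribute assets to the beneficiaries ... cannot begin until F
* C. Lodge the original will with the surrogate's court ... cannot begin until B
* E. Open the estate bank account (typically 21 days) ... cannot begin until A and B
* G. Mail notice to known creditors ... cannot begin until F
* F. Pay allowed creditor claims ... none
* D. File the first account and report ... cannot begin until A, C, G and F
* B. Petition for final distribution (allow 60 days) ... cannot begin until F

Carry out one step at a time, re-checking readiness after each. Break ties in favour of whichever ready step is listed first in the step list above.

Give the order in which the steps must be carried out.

F, A, G, B, C, E, D

F has no prerequisites → F first.
A, G and B are all available; A is listed earlier → A.
G and B are both available; G is listed earlier → G.
B is the only step now ready → B.
C and E are both available; C is listed earlier → C.
D now also ready, so the ready set is {E, D}; E is listed earlier → E.
That leaves D as the only ready step → D.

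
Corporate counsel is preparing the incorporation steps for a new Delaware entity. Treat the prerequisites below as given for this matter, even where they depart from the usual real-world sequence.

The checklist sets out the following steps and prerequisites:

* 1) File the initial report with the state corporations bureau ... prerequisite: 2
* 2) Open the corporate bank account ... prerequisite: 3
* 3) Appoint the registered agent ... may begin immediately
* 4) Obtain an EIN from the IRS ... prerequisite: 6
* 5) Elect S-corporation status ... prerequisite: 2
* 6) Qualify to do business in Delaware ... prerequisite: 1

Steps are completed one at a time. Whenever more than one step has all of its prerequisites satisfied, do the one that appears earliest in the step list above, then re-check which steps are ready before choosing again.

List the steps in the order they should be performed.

Only 3 has no prerequisites, so it is first.
That leaves 2 as the only ready step → 2.
Ready: 1 and 5. 1 is listed earlier → 1.
6 now also ready, so the ready set is {5, 6}; 5 is listed earlier → 5.
That leaves 6 as the only ready step → 6.
4 needed 6, now all done → 4.

3 → 2 → 1 → 5 → 6 → 4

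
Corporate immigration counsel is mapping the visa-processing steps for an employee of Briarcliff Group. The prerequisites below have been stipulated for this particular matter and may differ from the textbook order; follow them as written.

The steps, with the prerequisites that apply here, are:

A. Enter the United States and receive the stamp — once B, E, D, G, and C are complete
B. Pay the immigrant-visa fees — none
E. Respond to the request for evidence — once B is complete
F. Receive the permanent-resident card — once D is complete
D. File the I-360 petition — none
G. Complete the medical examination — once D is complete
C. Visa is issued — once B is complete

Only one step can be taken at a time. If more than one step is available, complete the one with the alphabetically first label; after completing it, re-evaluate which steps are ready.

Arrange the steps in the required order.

B C D E F G A

Nothing is required for B and D. B has the earlier label → B first.
C and E now also ready, so the ready set is {C, D, E}; C has the earlier label → C.
Now D and E have their prerequisites met. D has the earlier label, so D next.
F and G now also ready, so the ready set is {E, F, G}; E has the earlier label → E.
Ready: F and G. F has the earlier label → F.
Next only G has its prerequisites met → G.
A is the only step now ready → A.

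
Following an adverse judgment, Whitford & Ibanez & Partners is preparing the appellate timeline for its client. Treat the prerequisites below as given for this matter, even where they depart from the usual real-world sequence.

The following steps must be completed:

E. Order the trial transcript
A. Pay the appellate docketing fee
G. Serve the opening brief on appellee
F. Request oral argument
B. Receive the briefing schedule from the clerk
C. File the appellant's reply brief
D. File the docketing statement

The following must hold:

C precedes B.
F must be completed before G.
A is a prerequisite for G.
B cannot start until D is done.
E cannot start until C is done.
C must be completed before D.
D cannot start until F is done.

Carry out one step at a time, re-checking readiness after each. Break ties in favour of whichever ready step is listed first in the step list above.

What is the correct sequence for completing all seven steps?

A, F, G, C, E, D, B

A, F and C have no prerequisites; A is listed earlier, so A is first.
Ready: F and C. F is listed earlier → F.
G and C are both available; G is listed earlier → G.
C is the only step now ready → C.
E and D are both available; E is listed earlier → E.
D needed F and C, now all done → D.
B needed C and D, now all done → B.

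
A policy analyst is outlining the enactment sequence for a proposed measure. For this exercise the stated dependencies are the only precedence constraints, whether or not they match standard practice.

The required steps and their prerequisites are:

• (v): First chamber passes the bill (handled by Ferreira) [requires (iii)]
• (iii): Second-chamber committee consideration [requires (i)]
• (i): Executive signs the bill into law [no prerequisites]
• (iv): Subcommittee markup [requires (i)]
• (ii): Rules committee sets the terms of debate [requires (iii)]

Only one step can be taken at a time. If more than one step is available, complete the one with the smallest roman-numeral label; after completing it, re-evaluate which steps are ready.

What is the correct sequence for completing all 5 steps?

(i) (iii) (ii) (iv) (v)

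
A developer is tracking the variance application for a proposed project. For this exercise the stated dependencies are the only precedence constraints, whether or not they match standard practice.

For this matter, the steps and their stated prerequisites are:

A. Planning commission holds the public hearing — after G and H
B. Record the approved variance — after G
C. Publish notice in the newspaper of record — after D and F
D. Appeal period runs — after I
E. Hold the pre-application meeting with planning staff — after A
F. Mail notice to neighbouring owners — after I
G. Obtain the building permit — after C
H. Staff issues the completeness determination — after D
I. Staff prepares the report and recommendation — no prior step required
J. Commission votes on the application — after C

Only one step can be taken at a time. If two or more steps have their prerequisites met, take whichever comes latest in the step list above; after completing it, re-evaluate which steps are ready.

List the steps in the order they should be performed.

I, F, D, H, C, J, G, B, A, E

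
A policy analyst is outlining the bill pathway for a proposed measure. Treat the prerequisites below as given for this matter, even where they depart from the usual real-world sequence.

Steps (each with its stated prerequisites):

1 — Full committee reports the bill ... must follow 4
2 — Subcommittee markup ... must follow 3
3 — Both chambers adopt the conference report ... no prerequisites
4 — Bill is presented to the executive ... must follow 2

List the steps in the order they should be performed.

3 2 4 1

3 is the only step with nothing outstanding, so it goes first.
Next only 2 has its prerequisites met → 2.
Next only 4 has its prerequisites met → 4.
1 needed 4, now all done → 1.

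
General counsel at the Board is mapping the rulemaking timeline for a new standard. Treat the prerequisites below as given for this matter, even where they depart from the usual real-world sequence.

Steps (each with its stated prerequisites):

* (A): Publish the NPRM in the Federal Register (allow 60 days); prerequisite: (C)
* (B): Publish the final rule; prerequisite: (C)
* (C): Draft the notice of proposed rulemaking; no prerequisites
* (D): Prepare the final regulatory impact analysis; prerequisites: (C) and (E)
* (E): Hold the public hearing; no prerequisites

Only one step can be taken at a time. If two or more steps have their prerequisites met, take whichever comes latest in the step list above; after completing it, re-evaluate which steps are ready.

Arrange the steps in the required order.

(E) and (C) have no prerequisites; (E) is listed later, so (E) is first.
(C) is the only step now ready → (C).
Ready: (D), (B) and (A). (D) is listed later → (D).
Ready: (B) and (A). (B) is listed later → (B).
(A) is the only step now ready → (A).

(E) (C) (D) (B) (A)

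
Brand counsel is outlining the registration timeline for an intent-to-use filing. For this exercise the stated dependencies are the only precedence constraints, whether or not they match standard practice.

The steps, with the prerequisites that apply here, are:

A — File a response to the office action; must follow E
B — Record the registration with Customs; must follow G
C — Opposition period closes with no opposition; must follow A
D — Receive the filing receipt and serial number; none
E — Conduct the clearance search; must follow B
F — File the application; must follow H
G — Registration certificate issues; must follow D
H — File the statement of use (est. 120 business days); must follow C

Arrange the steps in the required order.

D is the only step with nothing outstanding, so it goes first.
G is the only step now ready → G.
B needed G, now all done → B.
E needed B, now all done → E.
A is the only step now ready → A.
That leaves C as the only ready step → C.
H needed C, now all done → H.
F needed H, now all done → F.

D, G, B, E, A, C, H, F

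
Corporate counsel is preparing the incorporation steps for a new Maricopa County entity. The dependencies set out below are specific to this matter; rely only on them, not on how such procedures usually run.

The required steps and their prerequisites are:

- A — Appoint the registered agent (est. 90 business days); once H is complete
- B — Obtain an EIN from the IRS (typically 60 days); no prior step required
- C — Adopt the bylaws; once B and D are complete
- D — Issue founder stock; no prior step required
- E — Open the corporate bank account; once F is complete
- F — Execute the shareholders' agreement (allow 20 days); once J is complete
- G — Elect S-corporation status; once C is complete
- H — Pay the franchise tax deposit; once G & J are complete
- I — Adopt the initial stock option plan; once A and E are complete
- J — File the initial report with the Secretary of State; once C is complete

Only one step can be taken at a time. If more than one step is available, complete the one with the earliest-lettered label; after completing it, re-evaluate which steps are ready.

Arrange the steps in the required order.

B, D, C, G, J, F, E, H, A, I

Nothing is required for B and D. B has the earlier label → B first.
Next only D has its prerequisites met → D.
C needed B and D, now all done → C.
Ready: G and J. G has the earlier label → G.
J needed C, now all done → J.
Now F and H have their prerequisites met. F has the earlier label, so F next.
Ready: E and H. E has the earlier label → E.
H needed G and J, now all done → H.
A needed H, now all done → A.
I is the only step now ready → I.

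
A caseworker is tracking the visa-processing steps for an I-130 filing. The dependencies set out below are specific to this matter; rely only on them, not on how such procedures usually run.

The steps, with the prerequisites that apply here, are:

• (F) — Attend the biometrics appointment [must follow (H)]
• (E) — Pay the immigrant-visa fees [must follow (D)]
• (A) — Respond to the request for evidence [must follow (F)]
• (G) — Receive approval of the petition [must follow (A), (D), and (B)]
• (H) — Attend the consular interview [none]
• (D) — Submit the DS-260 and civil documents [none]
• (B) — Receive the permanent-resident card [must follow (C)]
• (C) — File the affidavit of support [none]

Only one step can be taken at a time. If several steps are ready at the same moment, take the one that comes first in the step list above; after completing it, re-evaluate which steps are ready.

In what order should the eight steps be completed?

(H), (F), (A), (D), (E), (C), (B), (G)

(H), (D) and (C) have no prerequisites; (H) is listed earlier, so (H) is first.
(F), (D) and (C) are all available; (F) is listed earlier → (F).
Now (A), (D) and (C) have their prerequisites met. (A) is listed earlier, so (A) next.
Now (D) and (C) have their prerequisites met. (D) is listed earlier, so (D) next.
Now (E) and (C) have their prerequisites met. (E) is listed earlier, so (E) next.
That leaves (C) as the only ready step → (C).
(B) is the only step now ready → (B).
(G) is the only step now ready → (G).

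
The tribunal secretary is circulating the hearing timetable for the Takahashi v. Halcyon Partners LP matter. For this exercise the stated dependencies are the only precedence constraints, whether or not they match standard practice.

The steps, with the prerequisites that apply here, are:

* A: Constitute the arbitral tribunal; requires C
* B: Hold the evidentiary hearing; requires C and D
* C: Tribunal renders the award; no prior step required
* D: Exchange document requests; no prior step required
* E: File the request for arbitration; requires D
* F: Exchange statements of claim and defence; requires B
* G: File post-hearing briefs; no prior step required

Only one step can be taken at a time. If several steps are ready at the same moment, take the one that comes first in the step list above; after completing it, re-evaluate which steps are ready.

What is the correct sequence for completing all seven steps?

C, A, D, B, E, F, G

Nothing is required for C, D and G. C is listed earlier → C first.
A, D and G are all available; A is listed earlier → A.
D and G are both available; D is listed earlier → D.
B and E now also ready, so the ready set is {B, E, G}; B is listed earlier → B.
F now also ready, so the ready set is {E, F, G}; E is listed earlier → E.
F and G are both available; F is listed earlier → F.
Next only G has its prerequisites met → G.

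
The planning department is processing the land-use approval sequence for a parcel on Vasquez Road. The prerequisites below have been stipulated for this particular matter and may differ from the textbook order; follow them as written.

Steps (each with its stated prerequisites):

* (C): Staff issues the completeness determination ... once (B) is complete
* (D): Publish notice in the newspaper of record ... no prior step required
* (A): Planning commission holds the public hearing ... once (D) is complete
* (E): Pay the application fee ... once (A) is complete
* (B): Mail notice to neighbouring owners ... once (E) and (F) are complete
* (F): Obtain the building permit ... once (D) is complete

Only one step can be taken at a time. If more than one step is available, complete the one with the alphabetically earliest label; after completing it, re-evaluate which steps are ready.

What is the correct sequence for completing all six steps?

(D) has no prerequisites → (D) first.
Ready: (A) and (F). (A) has the earlier label → (A).
(E) now also ready, so the ready set is {(E), (F)}; (E) has the earlier label → (E).
That leaves (F) as the only ready step → (F).
That leaves (B) as the only ready step → (B).
(C) needed (B), now all done → (C).

(D), (A), (E), (F), (B), (C)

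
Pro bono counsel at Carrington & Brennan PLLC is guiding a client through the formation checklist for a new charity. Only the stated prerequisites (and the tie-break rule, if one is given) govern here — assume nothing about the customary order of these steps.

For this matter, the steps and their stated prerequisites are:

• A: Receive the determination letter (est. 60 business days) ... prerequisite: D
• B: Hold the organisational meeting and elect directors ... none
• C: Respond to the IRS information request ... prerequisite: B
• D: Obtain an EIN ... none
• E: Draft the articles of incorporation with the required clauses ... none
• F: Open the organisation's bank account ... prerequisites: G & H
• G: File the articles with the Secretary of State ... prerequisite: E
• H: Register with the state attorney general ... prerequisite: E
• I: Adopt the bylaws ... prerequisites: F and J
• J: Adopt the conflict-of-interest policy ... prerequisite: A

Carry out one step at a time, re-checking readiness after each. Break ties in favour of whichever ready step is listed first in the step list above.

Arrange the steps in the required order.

B, C, D, A, E, G, H, F, J, I

Nothing is required for B, D and E. B is listed earlier → B first.
C now also ready, so the ready set is {C, D, E}; C is listed earlier → C.
D and E are both available; D is listed earlier → D.
Ready: A and E. A is listed earlier → A.
Now E and J have their prerequisites met. E is listed earlier, so E next.
G and H now also ready, so the ready set is {G, H, J}; G is listed earlier → G.
H and J are both available; H is listed earlier → H.
F and J are both available; F is listed earlier → F.
J is the only step now ready → J.
I is the only step now ready → I.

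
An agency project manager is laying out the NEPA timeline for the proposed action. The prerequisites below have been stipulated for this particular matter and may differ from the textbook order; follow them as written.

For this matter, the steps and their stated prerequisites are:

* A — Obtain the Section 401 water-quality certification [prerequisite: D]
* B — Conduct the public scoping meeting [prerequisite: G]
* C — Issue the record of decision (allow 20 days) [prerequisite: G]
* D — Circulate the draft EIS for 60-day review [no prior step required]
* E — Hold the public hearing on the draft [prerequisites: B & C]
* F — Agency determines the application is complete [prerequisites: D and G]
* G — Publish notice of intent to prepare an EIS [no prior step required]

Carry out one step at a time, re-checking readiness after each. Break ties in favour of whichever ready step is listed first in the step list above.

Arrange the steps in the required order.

D, A, G, B, C, E, F

Nothing is required for D and G. D is listed earlier → D first.
A now also ready, so the ready set is {A, G}; A is listed earlier → A.
That leaves G as the only ready step → G.
Ready: B, C and F. B is listed earlier → B.
Ready: C and F. C is listed earlier → C.
E and F are both available; E is listed earlier → E.
Next only F has its prerequisites met → F.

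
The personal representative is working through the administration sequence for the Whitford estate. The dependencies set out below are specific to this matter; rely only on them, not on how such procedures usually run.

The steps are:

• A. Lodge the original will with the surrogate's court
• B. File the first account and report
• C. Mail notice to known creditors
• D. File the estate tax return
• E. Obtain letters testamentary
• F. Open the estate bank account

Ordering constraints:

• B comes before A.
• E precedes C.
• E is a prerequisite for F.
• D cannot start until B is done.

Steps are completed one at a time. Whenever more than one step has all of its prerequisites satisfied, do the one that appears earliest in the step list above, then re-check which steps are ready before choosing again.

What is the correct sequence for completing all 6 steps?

B and E have no prerequisites; B is listed earlier, so B is first.
Now A, D and E have their prerequisites met. A is listed earlier, so A next.
Now D and E have their prerequisites met. D is listed earlier, so D next.
That leaves E as the only ready step → E.
C and F are both available; C is listed earlier → C.
That leaves F as the only ready step → F.

B → A → D → E → C → F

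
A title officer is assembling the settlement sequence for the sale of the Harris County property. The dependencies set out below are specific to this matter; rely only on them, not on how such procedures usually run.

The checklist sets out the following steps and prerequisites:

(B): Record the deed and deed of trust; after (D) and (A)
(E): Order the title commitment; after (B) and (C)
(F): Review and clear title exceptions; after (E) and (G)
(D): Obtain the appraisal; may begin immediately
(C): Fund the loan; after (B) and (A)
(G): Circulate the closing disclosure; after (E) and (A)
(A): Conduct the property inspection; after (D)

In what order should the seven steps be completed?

(D) is the only step with nothing outstanding, so it goes first.
(A) needed (D), now all done → (A).
Next only (B) has its prerequisites met → (B).
Next only (C) has its prerequisites met → (C).
(E) needed (B) and (C), now all done → (E).
(G) needed (E) and (A), now all done → (G).
(F) needed (E) and (G), now all done → (F).

(D) → (A) → (B) → (C) → (E) → (G) → (F)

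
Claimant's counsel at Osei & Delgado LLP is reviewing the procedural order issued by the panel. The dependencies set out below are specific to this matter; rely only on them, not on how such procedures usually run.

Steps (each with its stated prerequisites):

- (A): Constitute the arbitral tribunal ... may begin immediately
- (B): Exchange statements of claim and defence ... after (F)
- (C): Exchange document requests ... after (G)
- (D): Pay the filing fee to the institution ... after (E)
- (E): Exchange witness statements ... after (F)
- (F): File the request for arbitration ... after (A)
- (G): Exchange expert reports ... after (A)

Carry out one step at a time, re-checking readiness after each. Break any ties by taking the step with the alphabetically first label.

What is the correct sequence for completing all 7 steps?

(A), (F), (B), (E), (D), (G), (C)

(A) is the only step with nothing outstanding, so it goes first.
Ready: (F) and (G). (F) has the earlier label → (F).
Ready: (B), (E) and (G). (B) has the earlier label → (B).
Now (E) and (G) have their prerequisites met. (E) has the earlier label, so (E) next.
(D) and (G) are both available; (D) has the earlier label → (D).
(G) is the only step now ready → (G).
(C) is the only step now ready → (C).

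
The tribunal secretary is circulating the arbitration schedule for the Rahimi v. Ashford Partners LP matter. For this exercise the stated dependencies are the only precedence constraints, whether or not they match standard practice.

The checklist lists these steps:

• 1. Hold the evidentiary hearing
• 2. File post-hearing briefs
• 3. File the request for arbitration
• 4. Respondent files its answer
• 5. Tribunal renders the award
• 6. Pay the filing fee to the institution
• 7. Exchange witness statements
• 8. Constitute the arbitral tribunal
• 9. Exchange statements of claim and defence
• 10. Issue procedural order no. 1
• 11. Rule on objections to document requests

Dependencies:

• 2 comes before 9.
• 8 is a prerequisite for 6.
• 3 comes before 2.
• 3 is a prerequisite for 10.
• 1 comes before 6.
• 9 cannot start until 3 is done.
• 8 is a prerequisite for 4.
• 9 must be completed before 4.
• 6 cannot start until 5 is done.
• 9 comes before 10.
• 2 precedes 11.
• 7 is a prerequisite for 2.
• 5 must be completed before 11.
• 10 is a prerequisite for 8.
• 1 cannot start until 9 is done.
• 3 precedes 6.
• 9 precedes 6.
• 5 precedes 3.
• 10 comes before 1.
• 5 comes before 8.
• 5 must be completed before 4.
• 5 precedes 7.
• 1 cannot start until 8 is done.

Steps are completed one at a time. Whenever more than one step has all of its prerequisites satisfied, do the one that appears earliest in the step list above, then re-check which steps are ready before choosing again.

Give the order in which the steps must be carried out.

5 → 3 → 7 → 2 → 9 → 10 → 8 → 1 → 4 → 6 → 11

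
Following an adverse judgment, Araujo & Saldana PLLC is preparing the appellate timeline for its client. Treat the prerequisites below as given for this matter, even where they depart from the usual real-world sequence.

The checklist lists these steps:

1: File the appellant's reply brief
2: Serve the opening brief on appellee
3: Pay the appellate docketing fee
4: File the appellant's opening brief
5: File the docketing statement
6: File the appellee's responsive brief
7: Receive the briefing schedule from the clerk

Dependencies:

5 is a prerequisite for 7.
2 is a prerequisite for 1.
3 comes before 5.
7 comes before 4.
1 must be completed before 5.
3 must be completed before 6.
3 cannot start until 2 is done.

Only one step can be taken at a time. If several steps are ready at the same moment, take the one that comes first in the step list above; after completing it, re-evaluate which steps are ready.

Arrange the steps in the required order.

2 → 1 → 3 → 5 → 6 → 7 → 4

Only 2 has no prerequisites, so it is first.
1 and 3 are both available; 1 is listed earlier → 1.
3 needed 2, now all done → 3.
Now 5 and 6 have their prerequisites met. 5 is listed earlier, so 5 next.
7 now also ready, so the ready set is {6, 7}; 6 is listed earlier → 6.
7 is the only step now ready → 7.
4 needed 7, now all done → 4.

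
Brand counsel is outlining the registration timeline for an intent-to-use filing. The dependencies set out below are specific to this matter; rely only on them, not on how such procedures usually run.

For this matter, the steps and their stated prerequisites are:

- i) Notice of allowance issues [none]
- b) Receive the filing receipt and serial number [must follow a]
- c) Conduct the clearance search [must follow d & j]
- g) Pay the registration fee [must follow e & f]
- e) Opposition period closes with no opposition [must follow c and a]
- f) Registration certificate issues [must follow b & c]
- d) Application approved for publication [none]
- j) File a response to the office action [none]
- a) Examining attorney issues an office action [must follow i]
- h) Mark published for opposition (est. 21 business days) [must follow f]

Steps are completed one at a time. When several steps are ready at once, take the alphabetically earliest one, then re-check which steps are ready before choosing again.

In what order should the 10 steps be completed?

d, i, a, b, j, c, e, f, g, h

Nothing is required for d, i and j. d has the earlier label → d first.
i and j are both available; i has the earlier label → i.
Now a and j have their prerequisites met. a has the earlier label, so a next.
b and j are both available; b has the earlier label → b.
j is the only step now ready → j.
That leaves c as the only ready step → c.
Ready: e and f. e has the earlier label → e.
f is the only step now ready → f.
Now g and h have their prerequisites met. g has the earlier label, so g next.
h needed f, now all done → h.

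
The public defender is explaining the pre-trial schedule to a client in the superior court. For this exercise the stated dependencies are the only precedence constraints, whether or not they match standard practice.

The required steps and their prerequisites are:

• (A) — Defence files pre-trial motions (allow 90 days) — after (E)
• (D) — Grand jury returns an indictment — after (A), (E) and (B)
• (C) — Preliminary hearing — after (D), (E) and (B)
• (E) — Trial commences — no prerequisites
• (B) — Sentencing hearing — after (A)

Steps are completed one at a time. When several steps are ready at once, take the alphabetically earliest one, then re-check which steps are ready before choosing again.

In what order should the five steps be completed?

Only (E) has no prerequisites, so it is first.
(A) needed (E), now all done → (A).
That leaves (B) as the only ready step → (B).
(D) needed (A), (B) and (E), now all done → (D).
(C) needed (B), (D) and (E), now all done → (C).

(E) → (A) → (B) → (D) → (C)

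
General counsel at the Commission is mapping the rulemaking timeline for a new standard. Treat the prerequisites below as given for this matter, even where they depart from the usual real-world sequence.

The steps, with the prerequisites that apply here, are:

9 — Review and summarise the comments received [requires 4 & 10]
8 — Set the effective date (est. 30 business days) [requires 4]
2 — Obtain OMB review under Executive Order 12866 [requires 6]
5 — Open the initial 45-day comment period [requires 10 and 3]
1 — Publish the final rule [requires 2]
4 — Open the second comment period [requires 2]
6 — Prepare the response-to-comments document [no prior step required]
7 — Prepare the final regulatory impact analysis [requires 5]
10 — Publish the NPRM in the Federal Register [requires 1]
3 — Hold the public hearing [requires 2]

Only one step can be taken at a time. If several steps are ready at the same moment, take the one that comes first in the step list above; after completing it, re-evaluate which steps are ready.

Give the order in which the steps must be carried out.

6, 2, 1, 4, 8, 10, 9, 3, 5, 7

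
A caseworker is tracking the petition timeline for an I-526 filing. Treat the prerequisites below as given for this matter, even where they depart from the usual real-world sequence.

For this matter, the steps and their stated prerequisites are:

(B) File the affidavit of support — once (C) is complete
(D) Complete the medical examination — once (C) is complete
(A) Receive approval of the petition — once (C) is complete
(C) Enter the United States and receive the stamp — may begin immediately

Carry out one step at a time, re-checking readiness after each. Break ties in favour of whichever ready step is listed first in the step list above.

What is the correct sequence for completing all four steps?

(C) is the only step with nothing outstanding, so it goes first.
Now (B), (D) and (A) have their prerequisites met. (B) is listed earlier, so (B) next.
(D) and (A) are both available; (D) is listed earlier → (D).
(A) needed (C), now all done → (A).

(C) (B) (D) (A)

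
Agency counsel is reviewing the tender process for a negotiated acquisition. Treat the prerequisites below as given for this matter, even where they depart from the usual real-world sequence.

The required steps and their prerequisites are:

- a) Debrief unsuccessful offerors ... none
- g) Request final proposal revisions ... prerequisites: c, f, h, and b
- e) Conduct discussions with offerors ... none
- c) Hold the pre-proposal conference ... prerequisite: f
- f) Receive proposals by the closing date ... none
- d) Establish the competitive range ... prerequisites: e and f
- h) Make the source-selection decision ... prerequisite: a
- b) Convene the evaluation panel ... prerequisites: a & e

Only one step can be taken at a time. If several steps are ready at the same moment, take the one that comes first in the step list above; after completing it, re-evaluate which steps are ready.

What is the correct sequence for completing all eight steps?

a e f c d h b g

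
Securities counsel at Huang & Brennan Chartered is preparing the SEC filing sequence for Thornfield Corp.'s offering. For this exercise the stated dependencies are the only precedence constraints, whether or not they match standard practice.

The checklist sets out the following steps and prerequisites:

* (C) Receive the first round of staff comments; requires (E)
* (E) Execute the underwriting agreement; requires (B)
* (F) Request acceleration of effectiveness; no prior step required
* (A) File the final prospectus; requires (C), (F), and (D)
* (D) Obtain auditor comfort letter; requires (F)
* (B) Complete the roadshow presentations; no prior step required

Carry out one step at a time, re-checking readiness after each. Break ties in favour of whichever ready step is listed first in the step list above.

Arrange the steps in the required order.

(F) → (D) → (B) → (E) → (C) → (A)

Nothing is required for (F) and (B). (F) is listed earlier → (F) first.
(D) and (B) are both available; (D) is listed earlier → (D).
That leaves (B) as the only ready step → (B).
That leaves (E) as the only ready step → (E).
Next only (C) has its prerequisites met → (C).
(A) is the only step now ready → (A).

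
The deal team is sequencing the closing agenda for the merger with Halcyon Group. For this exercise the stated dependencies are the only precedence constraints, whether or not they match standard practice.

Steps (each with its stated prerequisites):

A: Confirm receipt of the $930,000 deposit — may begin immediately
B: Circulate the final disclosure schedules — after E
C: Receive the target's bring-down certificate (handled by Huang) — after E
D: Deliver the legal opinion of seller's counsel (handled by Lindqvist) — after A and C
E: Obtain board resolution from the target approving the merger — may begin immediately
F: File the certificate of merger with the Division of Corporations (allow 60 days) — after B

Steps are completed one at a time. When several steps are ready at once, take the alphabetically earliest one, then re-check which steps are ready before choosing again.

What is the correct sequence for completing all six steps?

A and E have no prerequisites; A has the earlier label, so A is first.
Next only E has its prerequisites met → E.
Ready: B and C. B has the earlier label → B.
F now also ready, so the ready set is {C, F}; C has the earlier label → C.
D now also ready, so the ready set is {D, F}; D has the earlier label → D.
F needed B, now all done → F.

A E B C D F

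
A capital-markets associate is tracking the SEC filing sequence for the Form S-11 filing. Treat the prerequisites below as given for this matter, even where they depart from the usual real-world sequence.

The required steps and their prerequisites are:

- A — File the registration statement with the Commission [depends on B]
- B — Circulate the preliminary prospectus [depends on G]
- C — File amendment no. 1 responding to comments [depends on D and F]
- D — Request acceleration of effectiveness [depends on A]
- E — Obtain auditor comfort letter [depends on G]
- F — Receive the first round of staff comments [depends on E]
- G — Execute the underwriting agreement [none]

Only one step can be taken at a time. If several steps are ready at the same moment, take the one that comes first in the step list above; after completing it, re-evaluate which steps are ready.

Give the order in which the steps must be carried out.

G B A D E F C

Only G has no prerequisites, so it is first.
Now B and E have their prerequisites met. B is listed earlier, so B next.
Now A and E have their prerequisites met. A is listed earlier, so A next.
D now also ready, so the ready set is {D, E}; D is listed earlier → D.
Next only E has its prerequisites met → E.
F is the only step now ready → F.
Next only C has its prerequisites met → C.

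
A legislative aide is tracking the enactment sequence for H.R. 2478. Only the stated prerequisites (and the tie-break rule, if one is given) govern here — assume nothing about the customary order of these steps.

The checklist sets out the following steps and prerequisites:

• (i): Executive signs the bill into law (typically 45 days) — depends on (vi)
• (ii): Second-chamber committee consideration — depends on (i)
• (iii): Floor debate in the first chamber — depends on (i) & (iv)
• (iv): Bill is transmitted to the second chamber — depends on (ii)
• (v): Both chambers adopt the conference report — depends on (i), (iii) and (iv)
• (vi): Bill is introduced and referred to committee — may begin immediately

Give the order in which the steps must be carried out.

Only (vi) has no prerequisites, so it is first.
(i) needed (vi), now all done → (i).
(ii) needed (i), now all done → (ii).
(iv) needed (ii), now all done → (iv).
(iii) is the only step now ready → (iii).
That leaves (v) as the only ready step → (v).

(vi) → (i) → (ii) → (iv) → (iii) → (v)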